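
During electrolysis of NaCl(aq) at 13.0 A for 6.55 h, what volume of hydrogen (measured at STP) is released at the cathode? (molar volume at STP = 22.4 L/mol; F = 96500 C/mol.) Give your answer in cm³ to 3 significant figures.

35600 cm³

Q = 13.0 A × 23580 s = 3.065×10^5 C
Moles of electrons = 3.065×10^5 / 96500 = 3.176 mol
2H⁺ + 2e⁻ → H₂, so n(H₂) = 3.176 / 2 = 1.588 mol
V = 1.588 × 22.4 = 35.57 L
= 35600 cm³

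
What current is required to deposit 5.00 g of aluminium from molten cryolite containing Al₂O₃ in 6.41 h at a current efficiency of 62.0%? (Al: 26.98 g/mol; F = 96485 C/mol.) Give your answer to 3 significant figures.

n(Al) = 5.00 / 26.98 = 0.1853 mol
Al³⁺ + 3e⁻ → Al, so n(e⁻) = 3 × 0.1853 = 0.5559 mol
Q = 0.5559 × 96485 / 0.620 = 86510 C
I = Q / t = 86510 / 23076 s = 3.75 A

3.75 A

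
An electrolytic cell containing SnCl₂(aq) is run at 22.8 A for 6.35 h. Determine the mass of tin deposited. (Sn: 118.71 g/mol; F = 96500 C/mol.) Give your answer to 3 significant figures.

321 g

Charge passed = 22.8 × 22860 = 5.212×10^5 C
n(e⁻) = 5.212×10^5 / 96500 = 5.401 mol
Sn²⁺ + 2e⁻ → Sn, so n(Sn) = 5.401 / 2 = 2.701 mol
m = 2.701 × 118.71 = 321 g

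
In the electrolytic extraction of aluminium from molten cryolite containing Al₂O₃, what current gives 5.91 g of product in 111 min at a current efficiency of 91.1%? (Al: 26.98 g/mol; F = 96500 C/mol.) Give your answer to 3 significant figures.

10.5 A

n(Al) = 5.91 / 26.98 = 0.2191 mol
Al³⁺ + 3e⁻ → Al, so n(e⁻) = 3 × 0.2191 = 0.6573 mol
Q = 0.6573 × 96500 / 0.911 = 69630 C
I = Q / t = 69630 / 6660 s = 10.5 A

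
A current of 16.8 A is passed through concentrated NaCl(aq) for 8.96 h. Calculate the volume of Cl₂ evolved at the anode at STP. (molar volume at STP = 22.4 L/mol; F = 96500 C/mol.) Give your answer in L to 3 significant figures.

62.9 L

Q = 16.8 A × 32256 s = 5.419×10^5 C
n(e⁻) = Q/F = 5.419×10^5/96500 = 5.616 mol
2Cl⁻ → Cl₂ + 2e⁻, so n(Cl₂) = 5.616 / 2 = 2.808 mol
V = 2.808 × 22.4 = 62.90 L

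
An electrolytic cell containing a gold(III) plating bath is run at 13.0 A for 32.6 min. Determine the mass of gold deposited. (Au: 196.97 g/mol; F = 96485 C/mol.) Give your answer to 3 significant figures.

17.3 g

Q = 13.0 A × 1956 s = 25430 C
Moles of electrons = 25430 / 96485 = 0.2636 mol
Au³⁺ + 3e⁻ → Au, so n(Au) = 0.2636 / 3 = 0.08787 mol
m = 0.08787 × 196.97 = 17.3 g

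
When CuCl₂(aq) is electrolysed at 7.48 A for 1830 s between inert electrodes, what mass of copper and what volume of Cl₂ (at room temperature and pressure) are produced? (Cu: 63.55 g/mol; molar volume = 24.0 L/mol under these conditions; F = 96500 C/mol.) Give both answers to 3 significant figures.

4.51 g Cu; 1.70 L Cl₂

Q = 7.48 × 1830 = 13690 C; n(e⁻) = 13690 / 96500 = 0.1419 mol
Cathode: Cu²⁺ + 2e⁻ → Cu → n(Cu) = 0.1419/2 = 0.07095 mol → 4.51 g
Anode: 2Cl⁻ → Cl₂ + 2e⁻ → n(Cl₂) = 0.1419/2 = 0.07095 mol → 1.70 L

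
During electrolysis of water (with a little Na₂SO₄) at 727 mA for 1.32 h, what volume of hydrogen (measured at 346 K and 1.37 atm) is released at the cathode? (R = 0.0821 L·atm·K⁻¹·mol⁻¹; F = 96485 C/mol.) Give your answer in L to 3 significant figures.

0.371 L

Charge passed = 0.727 × 4752 = 3455 C
n(e⁻) = 3455 / 96485 = 0.03581 mol
2H⁺ + 2e⁻ → H₂, so n(H₂) = 0.03581 / 2 = 0.01791 mol
V = nRT/P = 0.01791 × 0.0821 × 346 / 1.37 = 0.3714 L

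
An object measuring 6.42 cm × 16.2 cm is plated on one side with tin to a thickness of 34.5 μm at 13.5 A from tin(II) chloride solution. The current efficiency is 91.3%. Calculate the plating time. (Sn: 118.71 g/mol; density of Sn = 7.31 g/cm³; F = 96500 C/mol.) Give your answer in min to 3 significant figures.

Plated area = 6.42 × 16.2 = 104.0 cm²
Volume = 104.0 × 34.5×10⁻⁴ cm = 0.3588 cm³
m(Sn) = 0.3588 × 7.31 = 2.623 g
n(Sn) = 2.623 / 118.71 = 0.02210 mol; n(e⁻) = 2 × 0.02210 = 0.04420 mol
Q = 0.04420 × 96500 / 0.913 = 4672 C
t = 4672 / 13.5 = 346.1 s = 5.77 min

5.77 min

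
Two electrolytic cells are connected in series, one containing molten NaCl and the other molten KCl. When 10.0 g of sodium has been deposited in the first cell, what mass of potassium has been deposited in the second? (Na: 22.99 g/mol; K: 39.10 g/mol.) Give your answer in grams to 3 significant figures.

17.0 g

n(Na) = 10.0 / 22.99 = 0.4350 mol
Na⁺ + e⁻ → Na, so n(e⁻) = 0.4350 mol
The cells are in series, so the same charge (and hence the same n(e⁻) = 0.4350 mol) passes through both.
K⁺ + e⁻ → K, so n(K) = 0.4350 mol
m(K) = 0.4350 × 39.10 = 17.0 g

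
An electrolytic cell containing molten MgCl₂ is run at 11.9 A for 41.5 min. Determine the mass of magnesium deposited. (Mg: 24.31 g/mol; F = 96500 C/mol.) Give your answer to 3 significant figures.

Q = It = 11.9 × 2490 = 29630 C
n(e⁻) = Q/F = 29630/96500 = 0.3070 mol
Mg²⁺ + 2e⁻ → Mg, so n(Mg) = 0.3070 / 2 = 0.1535 mol
m = 0.1535 × 24.31 = 3.73 g

3.73 g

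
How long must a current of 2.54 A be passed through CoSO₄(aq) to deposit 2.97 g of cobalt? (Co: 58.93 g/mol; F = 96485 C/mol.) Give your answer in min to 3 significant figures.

n(Co) = 2.97 / 58.93 = 0.05040 mol
Co²⁺ + 2e⁻ → Co, so n(e⁻) = 2 × 0.05040 = 0.1008 mol
Q = 0.1008 × 96485 = 9726 C
t = Q / I = 9726 / 2.54 = 3829 s = 63.8 min

63.8 min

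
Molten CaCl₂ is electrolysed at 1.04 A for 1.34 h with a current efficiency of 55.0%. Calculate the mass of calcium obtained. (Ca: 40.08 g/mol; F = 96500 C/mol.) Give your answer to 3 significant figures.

0.573 g

Q = 1.04 × 4824 = 5017 C
n(e⁻) = 5017 / 96500 = 0.05199 mol
Ca²⁺ + 2e⁻ → Ca, so theoretical m(Ca) = 0.02600 × 40.08 = 1.042 g
Actual mass = 55.0% × 1.042 = 0.573 g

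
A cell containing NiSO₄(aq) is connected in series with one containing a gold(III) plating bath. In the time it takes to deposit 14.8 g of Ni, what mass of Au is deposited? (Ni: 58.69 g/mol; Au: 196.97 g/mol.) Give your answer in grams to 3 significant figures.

n(Ni) = 14.8 / 58.69 = 0.2522 mol
Ni²⁺ + 2e⁻ → Ni, so n(e⁻) = 2 × 0.2522 = 0.5044 mol
Since the cells are in series, n(e⁻) in the Au cell is also 0.5044 mol.
Au³⁺ + 3e⁻ → Au, so n(Au) = 0.5044 / 3 = 0.1681 mol
m(Au) = 0.1681 × 196.97 = 33.1 g

33.1 g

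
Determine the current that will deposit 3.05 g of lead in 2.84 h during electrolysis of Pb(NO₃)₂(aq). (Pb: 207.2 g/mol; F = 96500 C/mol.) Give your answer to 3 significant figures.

0.278 A

n(Pb) = 3.05 / 207.2 = 0.01472 mol
Pb²⁺ + 2e⁻ → Pb, so n(e⁻) = 2 × 0.01472 = 0.02944 mol
Q = 0.02944 × 96500 = 2841 C
I = Q / t = 2841 / 10224 s = 0.278 A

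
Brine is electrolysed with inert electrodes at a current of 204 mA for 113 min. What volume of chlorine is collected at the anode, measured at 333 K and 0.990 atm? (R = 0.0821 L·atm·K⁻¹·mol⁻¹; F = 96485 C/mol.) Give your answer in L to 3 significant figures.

0.198 L

Charge passed = 0.204 × 6780 = 1383 C
n(e⁻) = 1383 / 96485 = 0.01433 mol
2Cl⁻ → Cl₂ + 2e⁻, so n(Cl₂) = 0.01433 / 2 = 0.007165 mol
V = nRT/P = 0.007165 × 0.0821 × 333 / 0.990 = 0.1979 L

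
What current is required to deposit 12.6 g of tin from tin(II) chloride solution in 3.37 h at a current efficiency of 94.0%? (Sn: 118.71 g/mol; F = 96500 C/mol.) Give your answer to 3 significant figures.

1.80 A

n(Sn) = 12.6 / 118.71 = 0.1061 mol
Sn²⁺ + 2e⁻ → Sn, so n(e⁻) = 2 × 0.1061 = 0.2122 mol
Q = 0.2122 × 96500 / 0.940 = 21780 C
I = Q / t = 21780 / 12132 s = 1.80 A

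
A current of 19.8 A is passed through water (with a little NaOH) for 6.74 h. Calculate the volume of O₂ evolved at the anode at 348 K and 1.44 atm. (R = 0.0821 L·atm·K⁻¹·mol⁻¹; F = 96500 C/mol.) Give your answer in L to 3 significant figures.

Charge passed = 19.8 × 24264 = 4.804×10^5 C
Moles of electrons = 4.804×10^5 / 96500 = 4.978 mol
2H₂O → O₂ + 4H⁺ + 4e⁻, so n(O₂) = 4.978 / 4 = 1.245 mol
V = nRT/P = 1.245 × 0.0821 × 348 / 1.44 = 24.70 L

24.7 L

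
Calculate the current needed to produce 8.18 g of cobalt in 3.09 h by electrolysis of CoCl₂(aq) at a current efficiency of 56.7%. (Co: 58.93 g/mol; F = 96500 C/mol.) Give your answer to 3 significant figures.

n(Co) = 8.18 / 58.93 = 0.1388 mol
Co²⁺ + 2e⁻ → Co, so n(e⁻) = 2 × 0.1388 = 0.2776 mol
Q = 0.2776 × 96500 / 0.567 = 47250 C
I = Q / t = 47250 / 11124 s = 4.25 A

4.25 A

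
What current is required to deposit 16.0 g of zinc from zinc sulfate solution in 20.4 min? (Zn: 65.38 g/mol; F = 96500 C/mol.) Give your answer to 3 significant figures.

n(Zn) = 16.0 / 65.38 = 0.2447 mol
Zn²⁺ + 2e⁻ → Zn, so n(e⁻) = 2 × 0.2447 = 0.4894 mol
Q = 0.4894 × 96500 = 47230 C
I = Q / t = 47230 / 1224 s = 38.6 A

38.6 A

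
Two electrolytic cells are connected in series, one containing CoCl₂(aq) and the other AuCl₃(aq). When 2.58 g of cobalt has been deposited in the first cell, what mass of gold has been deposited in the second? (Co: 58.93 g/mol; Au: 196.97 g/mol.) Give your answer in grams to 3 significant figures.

5.75 g

n(Co) = 2.58 / 58.93 = 0.04378 mol
Co²⁺ + 2e⁻ → Co, so n(e⁻) = 2 × 0.04378 = 0.08756 mol
The cells are in series, so the same charge (and hence the same n(e⁻) = 0.08756 mol) passes through both.
Au³⁺ + 3e⁻ → Au, so n(Au) = 0.08756 / 3 = 0.02919 mol
m(Au) = 0.02919 × 196.97 = 5.75 g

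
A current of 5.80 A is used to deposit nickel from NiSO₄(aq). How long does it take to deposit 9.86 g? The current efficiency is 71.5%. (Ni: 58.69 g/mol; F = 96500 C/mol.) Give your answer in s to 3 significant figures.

7820 s

n(Ni) = 9.86 / 58.69 = 0.1680 mol
Ni²⁺ + 2e⁻ → Ni, so n(e⁻) = 2 × 0.1680 = 0.3360 mol
Q = 0.3360 × 96500 / 0.715 = 45350 C
t = Q / I = 45350 / 5.80 = 7819 s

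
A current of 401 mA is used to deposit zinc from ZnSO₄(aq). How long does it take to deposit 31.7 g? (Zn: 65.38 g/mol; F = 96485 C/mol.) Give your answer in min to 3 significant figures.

3890 min

n(Zn) = 31.7 / 65.38 = 0.4849 mol
Zn²⁺ + 2e⁻ → Zn, so n(e⁻) = 2 × 0.4849 = 0.9698 mol
Q = 0.9698 × 96485 = 93570 C
t = Q / I = 93570 / 0.401 = 2.333×10^5 s = 3890 min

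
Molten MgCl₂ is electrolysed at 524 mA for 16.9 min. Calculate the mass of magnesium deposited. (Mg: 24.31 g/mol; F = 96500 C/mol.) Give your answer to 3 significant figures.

Charge passed = 0.524 × 1014 = 531.3 C
Moles of electrons = 531.3 / 96500 = 0.005506 mol
Mg²⁺ + 2e⁻ → Mg, so n(Mg) = 0.005506 / 2 = 0.002753 mol
m = 0.002753 × 24.31 = 0.0669 g

0.0669 g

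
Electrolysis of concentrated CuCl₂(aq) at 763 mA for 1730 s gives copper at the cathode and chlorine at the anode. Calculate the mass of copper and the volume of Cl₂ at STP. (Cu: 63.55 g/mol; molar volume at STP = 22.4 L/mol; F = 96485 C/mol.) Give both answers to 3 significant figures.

0.435 g Cu; 0.153 L Cl₂

Q = 0.763 × 1730 = 1320 C; n(e⁻) = 1320 / 96485 = 0.01368 mol
Cathode: Cu²⁺ + 2e⁻ → Cu → n(Cu) = 0.01368/2 = 0.006840 mol → 0.435 g
Anode: 2Cl⁻ → Cl₂ + 2e⁻ → n(Cl₂) = 0.01368/2 = 0.006840 mol → 0.153 L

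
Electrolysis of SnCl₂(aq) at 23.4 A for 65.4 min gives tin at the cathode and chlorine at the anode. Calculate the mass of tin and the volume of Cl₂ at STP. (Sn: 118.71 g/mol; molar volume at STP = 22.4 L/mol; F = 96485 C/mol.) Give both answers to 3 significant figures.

Q = 23.4 × 3924 = 91820 C; n(e⁻) = 91820 / 96485 = 0.9517 mol
Cathode: Sn²⁺ + 2e⁻ → Sn → n(Sn) = 0.9517/2 = 0.4759 mol → 56.5 g
Anode: 2Cl⁻ → Cl₂ + 2e⁻ → n(Cl₂) = 0.9517/2 = 0.4759 mol → 10.7 L

56.5 g Sn; 10.7 L Cl₂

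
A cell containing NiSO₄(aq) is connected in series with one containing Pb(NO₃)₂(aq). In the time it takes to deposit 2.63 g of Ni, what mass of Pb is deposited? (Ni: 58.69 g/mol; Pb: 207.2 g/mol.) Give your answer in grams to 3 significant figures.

9.28 g

n(Ni) = 2.63 / 58.69 = 0.04481 mol
Ni²⁺ + 2e⁻ → Ni, so n(e⁻) = 2 × 0.04481 = 0.08962 mol
Same current for the same time ⇒ same n(e⁻) = 0.08962 mol in both cells.
Pb²⁺ + 2e⁻ → Pb, so n(Pb) = 0.08962 / 2 = 0.04481 mol
m(Pb) = 0.04481 × 207.2 = 9.28 g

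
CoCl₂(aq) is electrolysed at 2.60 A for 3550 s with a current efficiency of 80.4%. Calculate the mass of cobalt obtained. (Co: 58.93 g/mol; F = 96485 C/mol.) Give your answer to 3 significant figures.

Q = 2.60 × 3550 = 9230 C
n(e⁻) = 9230 / 96485 = 0.09566 mol
Co²⁺ + 2e⁻ → Co, so theoretical m(Co) = 0.04783 × 58.93 = 2.819 g
Actual mass = 80.4% × 2.819 = 2.27 g

2.27 g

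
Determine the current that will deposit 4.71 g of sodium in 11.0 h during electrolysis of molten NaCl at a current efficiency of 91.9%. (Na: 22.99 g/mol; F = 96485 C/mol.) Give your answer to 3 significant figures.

0.543 A

n(Na) = 4.71 / 22.99 = 0.2049 mol
Na⁺ + e⁻ → Na, so n(e⁻) = 0.2049 mol
Q = 0.2049 × 96485 / 0.919 = 21510 C
I = Q / t = 21510 / 39600 s = 0.543 A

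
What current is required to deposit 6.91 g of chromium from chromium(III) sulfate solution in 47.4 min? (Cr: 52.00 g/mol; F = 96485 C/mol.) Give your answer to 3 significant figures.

13.5 A

n(Cr) = 6.91 / 52.00 = 0.1329 mol
Cr³⁺ + 3e⁻ → Cr, so n(e⁻) = 3 × 0.1329 = 0.3987 mol
Q = 0.3987 × 96485 = 38470 C
I = Q / t = 38470 / 2844 s = 13.5 A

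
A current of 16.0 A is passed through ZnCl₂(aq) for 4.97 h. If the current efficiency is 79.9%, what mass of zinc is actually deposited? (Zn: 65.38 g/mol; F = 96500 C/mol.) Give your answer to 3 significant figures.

77.5 g

Q = 16.0 × 17892 = 2.863×10^5 C
n(e⁻) = 2.863×10^5 / 96500 = 2.967 mol
Zn²⁺ + 2e⁻ → Zn, so theoretical m(Zn) = 1.484 × 65.38 = 97.02 g
Actual mass = 79.9% × 97.02 = 77.5 g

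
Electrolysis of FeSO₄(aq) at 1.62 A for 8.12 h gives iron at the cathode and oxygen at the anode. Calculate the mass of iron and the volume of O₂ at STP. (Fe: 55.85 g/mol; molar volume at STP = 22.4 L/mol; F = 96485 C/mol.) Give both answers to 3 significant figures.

Q = 1.62 × 29232 = 47360 C; n(e⁻) = 47360 / 96485 = 0.4909 mol
Cathode: Fe²⁺ + 2e⁻ → Fe → n(Fe) = 0.4909/2 = 0.2455 mol → 13.7 g
Anode: 2H₂O → O₂ + 4H⁺ + 4e⁻ → n(O₂) = 0.4909/4 = 0.1227 mol → 2.75 L

13.7 g Fe; 2.75 L O₂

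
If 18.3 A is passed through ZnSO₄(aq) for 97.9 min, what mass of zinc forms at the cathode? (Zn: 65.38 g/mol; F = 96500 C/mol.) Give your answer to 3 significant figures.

Q = 18.3 A × 5874 s = 1.075×10^5 C
n(e⁻) = 1.075×10^5 / 96500 = 1.114 mol
Zn²⁺ + 2e⁻ → Zn, so n(Zn) = 1.114 / 2 = 0.5570 mol
m = 0.5570 × 65.38 = 36.4 g

36.4 g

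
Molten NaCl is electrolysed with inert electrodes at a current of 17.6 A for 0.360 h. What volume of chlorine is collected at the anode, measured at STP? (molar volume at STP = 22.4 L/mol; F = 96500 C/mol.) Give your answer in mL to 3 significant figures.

Q = It = 17.6 × 1296 = 22810 C
n(e⁻) = 22810 / 96500 = 0.2364 mol
2Cl⁻ → Cl₂ + 2e⁻, so n(Cl₂) = 0.2364 / 2 = 0.1182 mol
V = 0.1182 × 22.4 = 2.648 L
= 2650 mL

2650 mL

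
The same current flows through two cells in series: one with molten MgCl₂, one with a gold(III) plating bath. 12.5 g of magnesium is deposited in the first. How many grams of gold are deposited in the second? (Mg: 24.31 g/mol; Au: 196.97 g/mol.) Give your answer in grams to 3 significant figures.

67.5 g

n(Mg) = 12.5 / 24.31 = 0.5142 mol
Mg²⁺ + 2e⁻ → Mg, so n(e⁻) = 2 × 0.5142 = 1.028 mol
The cells are in series, so the same charge (and hence the same n(e⁻) = 1.028 mol) passes through both.
Au³⁺ + 3e⁻ → Au, so n(Au) = 1.028 / 3 = 0.3427 mol
m(Au) = 0.3427 × 196.97 = 67.5 g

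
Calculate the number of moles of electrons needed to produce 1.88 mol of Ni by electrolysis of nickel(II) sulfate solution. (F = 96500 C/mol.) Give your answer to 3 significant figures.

3.76 mol

Ni²⁺ + 2e⁻ → Ni, so n(e⁻) = 2 × 1.88 = 3.760 mol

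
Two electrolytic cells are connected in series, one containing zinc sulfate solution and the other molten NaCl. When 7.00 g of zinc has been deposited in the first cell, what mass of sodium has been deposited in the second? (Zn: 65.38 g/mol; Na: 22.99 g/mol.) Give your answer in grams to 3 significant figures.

n(Zn) = 7.00 / 65.38 = 0.1071 mol
Zn²⁺ + 2e⁻ → Zn, so n(e⁻) = 2 × 0.1071 = 0.2142 mol
In series, the same 0.2142 mol of electrons flows through the second cell.
Na⁺ + e⁻ → Na, so n(Na) = 0.2142 mol
m(Na) = 0.2142 × 22.99 = 4.92 g

4.92 g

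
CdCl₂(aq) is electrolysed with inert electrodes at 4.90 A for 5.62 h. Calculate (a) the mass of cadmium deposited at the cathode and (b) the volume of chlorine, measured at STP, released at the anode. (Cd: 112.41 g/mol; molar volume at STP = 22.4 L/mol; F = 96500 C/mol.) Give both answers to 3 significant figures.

57.7 g Cd; 11.5 L Cl₂

Q = 4.90 × 20232 = 99140 C; n(e⁻) = 99140 / 96500 = 1.027 mol
Cathode: Cd²⁺ + 2e⁻ → Cd → n(Cd) = 1.027/2 = 0.5135 mol → 57.7 g
Anode: 2Cl⁻ → Cl₂ + 2e⁻ → n(Cl₂) = 1.027/2 = 0.5135 mol → 11.5 L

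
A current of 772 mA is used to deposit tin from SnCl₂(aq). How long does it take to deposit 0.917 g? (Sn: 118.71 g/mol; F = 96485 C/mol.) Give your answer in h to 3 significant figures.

n(Sn) = 0.917 / 118.71 = 0.007725 mol
Sn²⁺ + 2e⁻ → Sn, so n(e⁻) = 2 × 0.007725 = 0.01545 mol
Q = 0.01545 × 96485 = 1491 C
t = Q / I = 1491 / 0.772 = 1931 s = 0.536 h

0.536 h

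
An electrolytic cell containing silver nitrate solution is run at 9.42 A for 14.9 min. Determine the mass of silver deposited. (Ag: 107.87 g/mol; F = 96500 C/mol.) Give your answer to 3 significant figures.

Q = It = 9.42 × 894 = 8421 C
Moles of electrons = 8421 / 96500 = 0.08726 mol
Ag⁺ + e⁻ → Ag, so n(Ag) = 0.08726 mol
m = 0.08726 × 107.87 = 9.41 g

9.41 g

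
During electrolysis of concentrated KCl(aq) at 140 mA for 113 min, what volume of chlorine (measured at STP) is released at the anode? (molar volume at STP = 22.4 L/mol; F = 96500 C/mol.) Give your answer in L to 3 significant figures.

0.110 L

Charge passed = 0.140 × 6780 = 949.2 C
Moles of electrons = 949.2 / 96500 = 0.009836 mol
2Cl⁻ → Cl₂ + 2e⁻, so n(Cl₂) = 0.009836 / 2 = 0.004918 mol
V = 0.004918 × 22.4 = 0.1102 L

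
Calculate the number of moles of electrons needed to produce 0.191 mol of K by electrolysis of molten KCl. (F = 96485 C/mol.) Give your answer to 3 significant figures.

0.191 mol

K⁺ + e⁻ → K, so n(e⁻) = 1 × 0.191 = 0.1910 mol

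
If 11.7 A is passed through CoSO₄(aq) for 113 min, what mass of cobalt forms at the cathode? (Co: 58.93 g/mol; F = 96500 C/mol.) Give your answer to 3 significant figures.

24.2 g

Charge passed = 11.7 × 6780 = 79330 C
n(e⁻) = 79330 / 96500 = 0.8221 mol
Co²⁺ + 2e⁻ → Co, so n(Co) = 0.8221 / 2 = 0.4111 mol
m = 0.4111 × 58.93 = 24.2 g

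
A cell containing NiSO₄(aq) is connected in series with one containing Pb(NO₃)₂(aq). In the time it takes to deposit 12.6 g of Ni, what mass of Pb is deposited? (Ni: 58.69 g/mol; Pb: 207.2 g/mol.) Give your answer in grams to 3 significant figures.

n(Ni) = 12.6 / 58.69 = 0.2147 mol
Ni²⁺ + 2e⁻ → Ni, so n(e⁻) = 2 × 0.2147 = 0.4294 mol
The cells are in series, so the same charge (and hence the same n(e⁻) = 0.4294 mol) passes through both.
Pb²⁺ + 2e⁻ → Pb, so n(Pb) = 0.4294 / 2 = 0.2147 mol
m(Pb) = 0.2147 × 207.2 = 44.5 g

44.5 g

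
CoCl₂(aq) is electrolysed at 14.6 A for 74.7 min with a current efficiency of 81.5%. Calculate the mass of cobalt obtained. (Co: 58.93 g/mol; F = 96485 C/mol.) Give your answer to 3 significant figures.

16.3 g

Q = 14.6 × 4482 = 65440 C
n(e⁻) = 65440 / 96485 = 0.6782 mol
Co²⁺ + 2e⁻ → Co, so theoretical m(Co) = 0.3391 × 58.93 = 19.98 g
Actual mass = 81.5% × 19.98 = 16.3 g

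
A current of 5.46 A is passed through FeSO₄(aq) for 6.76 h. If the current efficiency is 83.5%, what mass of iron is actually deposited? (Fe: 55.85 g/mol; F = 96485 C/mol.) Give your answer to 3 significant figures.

Q = 5.46 × 24336 = 1.329×10^5 C
n(e⁻) = 1.329×10^5 / 96485 = 1.377 mol
Fe²⁺ + 2e⁻ → Fe, so theoretical m(Fe) = 0.6885 × 55.85 = 38.45 g
Actual mass = 83.5% × 38.45 = 32.1 g

32.1 g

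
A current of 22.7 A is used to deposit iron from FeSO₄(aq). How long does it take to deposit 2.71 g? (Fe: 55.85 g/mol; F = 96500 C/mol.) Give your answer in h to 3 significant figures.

0.115 h

n(Fe) = 2.71 / 55.85 = 0.04852 mol
Fe²⁺ + 2e⁻ → Fe, so n(e⁻) = 2 × 0.04852 = 0.09704 mol
Q = 0.09704 × 96500 = 9364 C
t = Q / I = 9364 / 22.7 = 412.5 s = 0.115 h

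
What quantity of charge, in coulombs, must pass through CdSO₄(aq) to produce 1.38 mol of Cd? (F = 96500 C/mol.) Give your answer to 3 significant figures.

Cd²⁺ + 2e⁻ → Cd, so n(e⁻) = 2 × 1.38 = 2.760 mol
Q = 2.760 × 96500 = 2.663×10^5 C

2.66×10^5 C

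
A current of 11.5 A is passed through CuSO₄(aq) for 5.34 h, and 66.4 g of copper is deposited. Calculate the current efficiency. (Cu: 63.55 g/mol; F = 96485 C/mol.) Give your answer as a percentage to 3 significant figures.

91.2%

Q = 11.5 × 19224 = 2.211×10^5 C
n(e⁻) = 2.211×10^5 / 96485 = 2.292 mol
Cu²⁺ + 2e⁻ → Cu, so theoretical n(Cu) = 1.146 mol → 72.83 g
Efficiency = 66.4 / 72.83 = 0.9117 = 91.2%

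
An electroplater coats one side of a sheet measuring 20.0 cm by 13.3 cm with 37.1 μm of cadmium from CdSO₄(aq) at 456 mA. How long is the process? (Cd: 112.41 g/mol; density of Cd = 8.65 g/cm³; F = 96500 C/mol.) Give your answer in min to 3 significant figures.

536 min

Plated area = 20.0 × 13.3 = 266.0 cm²
Volume = 266.0 × 37.1×10⁻⁴ cm = 0.9869 cm³
m(Cd) = 0.9869 × 8.65 = 8.537 g
n(Cd) = 8.537 / 112.41 = 0.07595 mol; n(e⁻) = 2 × 0.07595 = 0.1519 mol
Q = 0.1519 × 96500 = 14660 C
t = 14660 / 0.456 = 32150 s = 536 min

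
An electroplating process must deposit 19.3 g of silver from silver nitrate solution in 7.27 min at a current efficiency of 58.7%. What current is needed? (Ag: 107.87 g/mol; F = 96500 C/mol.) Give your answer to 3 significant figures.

n(Ag) = 19.3 / 107.87 = 0.1789 mol
Ag⁺ + e⁻ → Ag, so n(e⁻) = 0.1789 mol
Q = 0.1789 × 96500 / 0.587 = 29410 C
I = Q / t = 29410 / 436.2 s = 67.4 A

67.4 A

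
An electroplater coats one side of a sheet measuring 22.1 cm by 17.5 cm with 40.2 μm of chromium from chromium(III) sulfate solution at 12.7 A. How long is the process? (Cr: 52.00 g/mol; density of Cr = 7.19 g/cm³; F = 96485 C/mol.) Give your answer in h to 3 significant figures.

Plated area = 22.1 × 17.5 = 386.8 cm²
Volume = 386.8 × 40.2×10⁻⁴ cm = 1.555 cm³
m(Cr) = 1.555 × 7.19 = 11.18 g
n(Cr) = 11.18 / 52.00 = 0.2150 mol; n(e⁻) = 3 × 0.2150 = 0.6450 mol
Q = 0.6450 × 96485 = 62230 C
t = 62230 / 12.7 = 4900 s = 1.36 h

1.36 h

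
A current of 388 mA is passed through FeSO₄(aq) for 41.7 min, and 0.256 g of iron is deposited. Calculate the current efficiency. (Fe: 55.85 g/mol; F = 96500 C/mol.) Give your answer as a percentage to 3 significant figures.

Q = 0.388 × 2502 = 970.8 C
n(e⁻) = 970.8 / 96500 = 0.01006 mol
Fe²⁺ + 2e⁻ → Fe, so theoretical n(Fe) = 0.005030 mol → 0.2809 g
Efficiency = 0.256 / 0.2809 = 0.9114 = 91.1%

91.1%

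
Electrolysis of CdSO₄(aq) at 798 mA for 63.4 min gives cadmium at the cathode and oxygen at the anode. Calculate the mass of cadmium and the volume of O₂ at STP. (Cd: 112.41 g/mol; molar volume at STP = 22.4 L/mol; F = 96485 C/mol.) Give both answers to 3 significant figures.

1.77 g Cd; 0.176 L O₂

Q = 0.798 × 3804 = 3036 C; n(e⁻) = 3036 / 96485 = 0.03147 mol
Cathode: Cd²⁺ + 2e⁻ → Cd → n(Cd) = 0.03147/2 = 0.01574 mol → 1.77 g
Anode: 2H₂O → O₂ + 4H⁺ + 4e⁻ → n(O₂) = 0.03147/4 = 0.007868 mol → 0.176 L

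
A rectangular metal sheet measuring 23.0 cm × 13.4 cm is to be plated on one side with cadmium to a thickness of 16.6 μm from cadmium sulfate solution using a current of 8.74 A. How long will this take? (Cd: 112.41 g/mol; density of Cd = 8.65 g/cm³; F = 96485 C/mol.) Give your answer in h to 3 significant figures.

0.241 h

Plated area = 23.0 × 13.4 = 308.2 cm²
Volume = 308.2 × 16.6×10⁻⁴ cm = 0.5116 cm³
m(Cd) = 0.5116 × 8.65 = 4.425 g
n(Cd) = 4.425 / 112.41 = 0.03936 mol; n(e⁻) = 2 × 0.03936 = 0.07872 mol
Q = 0.07872 × 96485 = 7595 C
t = 7595 / 8.74 = 869.0 s = 0.241 h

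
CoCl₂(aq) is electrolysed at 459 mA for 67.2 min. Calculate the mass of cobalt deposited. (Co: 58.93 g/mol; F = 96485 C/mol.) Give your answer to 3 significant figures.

0.565 g

Charge passed = 0.459 × 4032 = 1851 C
Moles of electrons = 1851 / 96485 = 0.01918 mol
Co²⁺ + 2e⁻ → Co, so n(Co) = 0.01918 / 2 = 0.009590 mol
m = 0.009590 × 58.93 = 0.565 g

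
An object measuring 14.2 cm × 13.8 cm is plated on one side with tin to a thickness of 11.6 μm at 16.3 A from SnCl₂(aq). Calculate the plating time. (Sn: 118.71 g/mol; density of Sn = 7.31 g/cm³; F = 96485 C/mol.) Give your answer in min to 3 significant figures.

Plated area = 14.2 × 13.8 = 196.0 cm²
Volume = 196.0 × 11.6×10⁻⁴ cm = 0.2274 cm³
m(Sn) = 0.2274 × 7.31 = 1.662 g
n(Sn) = 1.662 / 118.71 = 0.01400 mol; n(e⁻) = 2 × 0.01400 = 0.02800 mol
Q = 0.02800 × 96485 = 2702 C
t = 2702 / 16.3 = 165.8 s = 2.76 min

2.76 min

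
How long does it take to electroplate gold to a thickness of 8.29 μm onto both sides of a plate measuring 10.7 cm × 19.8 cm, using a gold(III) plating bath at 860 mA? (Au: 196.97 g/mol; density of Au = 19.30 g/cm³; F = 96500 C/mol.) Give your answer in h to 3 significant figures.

3.22 h

Plated area = 2 × 10.7 × 19.8 = 423.7 cm²
Volume = 423.7 × 8.29×10⁻⁴ cm = 0.3512 cm³
m(Au) = 0.3512 × 19.30 = 6.778 g
n(Au) = 6.778 / 196.97 = 0.03441 mol; n(e⁻) = 3 × 0.03441 = 0.1032 mol
Q = 0.1032 × 96500 = 9959 C
t = 9959 / 0.860 = 11580 s = 3.22 h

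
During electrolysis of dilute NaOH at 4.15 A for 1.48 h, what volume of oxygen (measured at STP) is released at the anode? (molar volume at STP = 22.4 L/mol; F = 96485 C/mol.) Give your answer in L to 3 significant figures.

1.28 L

Q = It = 4.15 × 5328 = 22110 C
n(e⁻) = Q/F = 22110/96485 = 0.2292 mol
2H₂O → O₂ + 4H⁺ + 4e⁻, so n(O₂) = 0.2292 / 4 = 0.05730 mol
V = 0.05730 × 22.4 = 1.284 L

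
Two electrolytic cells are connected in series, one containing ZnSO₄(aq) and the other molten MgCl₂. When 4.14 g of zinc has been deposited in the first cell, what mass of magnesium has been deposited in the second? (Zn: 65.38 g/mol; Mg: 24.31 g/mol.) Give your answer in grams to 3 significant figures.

1.54 g

n(Zn) = 4.14 / 65.38 = 0.06332 mol
Zn²⁺ + 2e⁻ → Zn, so n(e⁻) = 2 × 0.06332 = 0.1266 mol
Same current for the same time ⇒ same n(e⁻) = 0.1266 mol in both cells.
Mg²⁺ + 2e⁻ → Mg, so n(Mg) = 0.1266 / 2 = 0.06330 mol
m(Mg) = 0.06330 × 24.31 = 1.54 g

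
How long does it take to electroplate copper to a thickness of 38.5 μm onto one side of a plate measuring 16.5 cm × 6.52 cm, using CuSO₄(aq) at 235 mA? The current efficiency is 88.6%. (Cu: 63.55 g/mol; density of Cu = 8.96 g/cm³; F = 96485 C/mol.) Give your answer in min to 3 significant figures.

Plated area = 16.5 × 6.52 = 107.6 cm²
Volume = 107.6 × 38.5×10⁻⁴ cm = 0.4143 cm³
m(Cu) = 0.4143 × 8.96 = 3.712 g
n(Cu) = 3.712 / 63.55 = 0.05841 mol; n(e⁻) = 2 × 0.05841 = 0.1168 mol
Q = 0.1168 × 96485 / 0.886 = 12720 C
t = 12720 / 0.235 = 54130 s = 902 min

902 min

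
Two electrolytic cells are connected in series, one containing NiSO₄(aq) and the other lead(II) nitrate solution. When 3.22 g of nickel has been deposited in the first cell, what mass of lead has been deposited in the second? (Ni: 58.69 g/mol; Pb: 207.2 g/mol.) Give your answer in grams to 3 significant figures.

11.4 g

n(Ni) = 3.22 / 58.69 = 0.05486 mol
Ni²⁺ + 2e⁻ → Ni, so n(e⁻) = 2 × 0.05486 = 0.1097 mol
Same current for the same time ⇒ same n(e⁻) = 0.1097 mol in both cells.
Pb²⁺ + 2e⁻ → Pb, so n(Pb) = 0.1097 / 2 = 0.05485 mol
m(Pb) = 0.05485 × 207.2 = 11.4 g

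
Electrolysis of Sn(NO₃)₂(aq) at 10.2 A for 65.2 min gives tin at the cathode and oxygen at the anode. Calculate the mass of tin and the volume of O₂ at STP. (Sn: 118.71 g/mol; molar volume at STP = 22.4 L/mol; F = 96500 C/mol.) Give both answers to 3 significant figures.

24.5 g Sn; 2.32 L O₂

Q = 10.2 × 3912 = 39900 C; n(e⁻) = 39900 / 96500 = 0.4135 mol
Cathode: Sn²⁺ + 2e⁻ → Sn → n(Sn) = 0.4135/2 = 0.2068 mol → 24.5 g
Anode: 2H₂O → O₂ + 4H⁺ + 4e⁻ → n(O₂) = 0.4135/4 = 0.1034 mol → 2.32 L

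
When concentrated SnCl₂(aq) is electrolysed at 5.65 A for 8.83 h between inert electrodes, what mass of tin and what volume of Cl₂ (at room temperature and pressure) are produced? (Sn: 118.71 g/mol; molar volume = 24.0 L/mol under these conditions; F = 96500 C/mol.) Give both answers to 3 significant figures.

110 g Sn; 22.3 L Cl₂

Q = 5.65 × 31788 = 1.796×10^5 C; n(e⁻) = 1.796×10^5 / 96500 = 1.861 mol
Cathode: Sn²⁺ + 2e⁻ → Sn → n(Sn) = 1.861/2 = 0.9305 mol → 110 g
Anode: 2Cl⁻ → Cl₂ + 2e⁻ → n(Cl₂) = 1.861/2 = 0.9305 mol → 22.3 L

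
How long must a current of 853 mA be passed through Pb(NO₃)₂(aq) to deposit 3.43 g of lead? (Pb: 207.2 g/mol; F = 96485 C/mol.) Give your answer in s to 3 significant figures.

3740 s

n(Pb) = 3.43 / 207.2 = 0.01655 mol
Pb²⁺ + 2e⁻ → Pb, so n(e⁻) = 2 × 0.01655 = 0.03310 mol
Q = 0.03310 × 96485 = 3194 C
t = Q / I = 3194 / 0.853 = 3744 s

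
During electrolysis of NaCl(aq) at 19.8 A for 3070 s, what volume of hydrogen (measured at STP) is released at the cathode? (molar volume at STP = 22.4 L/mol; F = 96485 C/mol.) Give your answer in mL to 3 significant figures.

7060 mL

Q = It = 19.8 × 3070 = 60790 C
Moles of electrons = 60790 / 96485 = 0.6300 mol
2H⁺ + 2e⁻ → H₂, so n(H₂) = 0.6300 / 2 = 0.3150 mol
V = 0.3150 × 22.4 = 7.056 L
= 7060 mL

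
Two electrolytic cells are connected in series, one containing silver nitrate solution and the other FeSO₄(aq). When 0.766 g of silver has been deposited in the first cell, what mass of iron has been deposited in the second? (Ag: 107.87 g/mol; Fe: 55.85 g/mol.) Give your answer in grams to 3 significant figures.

n(Ag) = 0.766 / 107.87 = 0.007101 mol
Ag⁺ + e⁻ → Ag, so n(e⁻) = 0.007101 mol
The cells are in series, so the same charge (and hence the same n(e⁻) = 0.007101 mol) passes through both.
Fe²⁺ + 2e⁻ → Fe, so n(Fe) = 0.007101 / 2 = 0.003551 mol
m(Fe) = 0.003551 × 55.85 = 0.198 g

0.198 g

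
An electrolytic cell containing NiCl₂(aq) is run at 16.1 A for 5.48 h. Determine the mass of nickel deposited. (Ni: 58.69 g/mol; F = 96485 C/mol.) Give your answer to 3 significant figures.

96.6 g

Q = 16.1 A × 19728 s = 3.176×10^5 C
n(e⁻) = 3.176×10^5 / 96485 = 3.292 mol
Ni²⁺ + 2e⁻ → Ni, so n(Ni) = 3.292 / 2 = 1.646 mol
m = 1.646 × 58.69 = 96.6 g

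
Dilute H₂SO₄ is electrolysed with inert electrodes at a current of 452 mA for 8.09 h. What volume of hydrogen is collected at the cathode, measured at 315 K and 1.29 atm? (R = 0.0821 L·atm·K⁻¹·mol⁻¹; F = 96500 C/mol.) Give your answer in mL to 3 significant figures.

Q = 0.452 A × 29124 s = 13160 C
Moles of electrons = 13160 / 96500 = 0.1364 mol
2H⁺ + 2e⁻ → H₂, so n(H₂) = 0.1364 / 2 = 0.06820 mol
V = nRT/P = 0.06820 × 0.0821 × 315 / 1.29 = 1.367 L
= 1370 mL

1370 mL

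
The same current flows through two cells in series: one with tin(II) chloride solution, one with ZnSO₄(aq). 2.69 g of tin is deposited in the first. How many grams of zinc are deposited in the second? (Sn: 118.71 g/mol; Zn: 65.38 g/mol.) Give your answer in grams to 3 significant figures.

n(Sn) = 2.69 / 118.71 = 0.02266 mol
Sn²⁺ + 2e⁻ → Sn, so n(e⁻) = 2 × 0.02266 = 0.04532 mol
In series, the same 0.04532 mol of electrons flows through the second cell.
Zn²⁺ + 2e⁻ → Zn, so n(Zn) = 0.04532 / 2 = 0.02266 mol
m(Zn) = 0.02266 × 65.38 = 1.48 g

1.48 g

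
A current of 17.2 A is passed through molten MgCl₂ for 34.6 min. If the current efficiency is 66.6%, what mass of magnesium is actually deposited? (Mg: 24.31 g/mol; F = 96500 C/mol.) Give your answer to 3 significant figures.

3.00 g

Q = 17.2 × 2076 = 35710 C
n(e⁻) = 35710 / 96500 = 0.3701 mol
Mg²⁺ + 2e⁻ → Mg, so theoretical m(Mg) = 0.1851 × 24.31 = 4.500 g
Actual mass = 66.6% × 4.500 = 3.00 g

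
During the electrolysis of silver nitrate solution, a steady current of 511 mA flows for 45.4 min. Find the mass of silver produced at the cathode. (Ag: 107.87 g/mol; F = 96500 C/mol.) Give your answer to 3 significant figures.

1.56 g

Q = 0.511 A × 2724 s = 1392 C
n(e⁻) = Q/F = 1392/96500 = 0.01442 mol
Ag⁺ + e⁻ → Ag, so n(Ag) = 0.01442 mol
m = 0.01442 × 107.87 = 1.56 g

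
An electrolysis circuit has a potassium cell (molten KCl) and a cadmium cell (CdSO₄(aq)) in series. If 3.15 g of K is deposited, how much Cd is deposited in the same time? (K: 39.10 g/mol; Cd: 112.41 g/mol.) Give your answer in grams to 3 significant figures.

4.53 g

n(K) = 3.15 / 39.10 = 0.08056 mol
K⁺ + e⁻ → K, so n(e⁻) = 0.08056 mol
The cells are in series, so the same charge (and hence the same n(e⁻) = 0.08056 mol) passes through both.
Cd²⁺ + 2e⁻ → Cd, so n(Cd) = 0.08056 / 2 = 0.04028 mol
m(Cd) = 0.04028 × 112.41 = 4.53 g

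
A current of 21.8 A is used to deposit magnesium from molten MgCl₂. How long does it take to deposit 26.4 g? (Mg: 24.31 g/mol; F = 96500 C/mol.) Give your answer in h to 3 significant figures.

2.67 h

n(Mg) = 26.4 / 24.31 = 1.086 mol
Mg²⁺ + 2e⁻ → Mg, so n(e⁻) = 2 × 1.086 = 2.172 mol
Q = 2.172 × 96500 = 2.096×10^5 C
t = Q / I = 2.096×10^5 / 21.8 = 9615 s = 2.67 h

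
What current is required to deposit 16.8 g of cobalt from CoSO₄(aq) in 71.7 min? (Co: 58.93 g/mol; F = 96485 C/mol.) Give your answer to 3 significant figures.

n(Co) = 16.8 / 58.93 = 0.2851 mol
Co²⁺ + 2e⁻ → Co, so n(e⁻) = 2 × 0.2851 = 0.5702 mol
Q = 0.5702 × 96485 = 55020 C
I = Q / t = 55020 / 4302 s = 12.8 A

12.8 A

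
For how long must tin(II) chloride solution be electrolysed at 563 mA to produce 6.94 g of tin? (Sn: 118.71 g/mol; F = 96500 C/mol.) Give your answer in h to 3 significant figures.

5.57 h

n(Sn) = 6.94 / 118.71 = 0.05846 mol
Sn²⁺ + 2e⁻ → Sn, so n(e⁻) = 2 × 0.05846 = 0.1169 mol
Q = 0.1169 × 96500 = 11280 C
t = Q / I = 11280 / 0.563 = 20040 s = 5.57 h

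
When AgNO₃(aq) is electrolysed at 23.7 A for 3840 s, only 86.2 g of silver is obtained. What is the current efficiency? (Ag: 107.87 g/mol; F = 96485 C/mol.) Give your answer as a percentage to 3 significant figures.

84.7%

Q = 23.7 × 3840 = 91010 C
n(e⁻) = 91010 / 96485 = 0.9433 mol
Ag⁺ + e⁻ → Ag, so theoretical n(Ag) = 0.9433 mol → 101.8 g
Efficiency = 86.2 / 101.8 = 0.8468 = 84.7%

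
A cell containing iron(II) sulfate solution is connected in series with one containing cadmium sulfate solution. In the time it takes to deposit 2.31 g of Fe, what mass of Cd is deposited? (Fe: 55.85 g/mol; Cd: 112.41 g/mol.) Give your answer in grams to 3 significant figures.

4.65 g

n(Fe) = 2.31 / 55.85 = 0.04136 mol
Fe²⁺ + 2e⁻ → Fe, so n(e⁻) = 2 × 0.04136 = 0.08272 mol
Same current for the same time ⇒ same n(e⁻) = 0.08272 mol in both cells.
Cd²⁺ + 2e⁻ → Cd, so n(Cd) = 0.08272 / 2 = 0.04136 mol
m(Cd) = 0.04136 × 112.41 = 4.65 g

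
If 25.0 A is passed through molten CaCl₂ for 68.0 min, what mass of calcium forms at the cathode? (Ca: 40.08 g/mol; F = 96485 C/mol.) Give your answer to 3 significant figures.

Charge passed = 25.0 × 4080 = 1.020×10^5 C
Moles of electrons = 1.020×10^5 / 96485 = 1.057 mol
Ca²⁺ + 2e⁻ → Ca, so n(Ca) = 1.057 / 2 = 0.5285 mol
m = 0.5285 × 40.08 = 21.2 g

21.2 g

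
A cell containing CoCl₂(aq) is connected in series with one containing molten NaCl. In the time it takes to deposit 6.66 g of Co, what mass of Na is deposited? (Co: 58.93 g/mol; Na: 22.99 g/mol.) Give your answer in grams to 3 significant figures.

5.20 g

n(Co) = 6.66 / 58.93 = 0.1130 mol
Co²⁺ + 2e⁻ → Co, so n(e⁻) = 2 × 0.1130 = 0.2260 mol
Since the cells are in series, n(e⁻) in the Na cell is also 0.2260 mol.
Na⁺ + e⁻ → Na, so n(Na) = 0.2260 mol
m(Na) = 0.2260 × 22.99 = 5.20 g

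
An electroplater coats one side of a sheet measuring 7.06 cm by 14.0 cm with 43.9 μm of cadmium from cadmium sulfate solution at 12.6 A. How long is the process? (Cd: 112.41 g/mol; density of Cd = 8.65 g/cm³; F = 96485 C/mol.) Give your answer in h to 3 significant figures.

Plated area = 7.06 × 14.0 = 98.84 cm²
Volume = 98.84 × 43.9×10⁻⁴ cm = 0.4339 cm³
m(Cd) = 0.4339 × 8.65 = 3.753 g
n(Cd) = 3.753 / 112.41 = 0.03339 mol; n(e⁻) = 2 × 0.03339 = 0.06678 mol
Q = 0.06678 × 96485 = 6443 C
t = 6443 / 12.6 = 511.3 s = 0.142 h

0.142 h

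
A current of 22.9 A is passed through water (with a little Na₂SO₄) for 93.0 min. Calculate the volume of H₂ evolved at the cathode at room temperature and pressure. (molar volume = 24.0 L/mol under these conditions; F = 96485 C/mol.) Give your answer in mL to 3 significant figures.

15900 mL

Q = 22.9 A × 5580 s = 1.278×10^5 C
n(e⁻) = Q/F = 1.278×10^5/96485 = 1.325 mol
2H⁺ + 2e⁻ → H₂, so n(H₂) = 1.325 / 2 = 0.6625 mol
V = 0.6625 × 24.0 = 15.90 L
= 15900 mL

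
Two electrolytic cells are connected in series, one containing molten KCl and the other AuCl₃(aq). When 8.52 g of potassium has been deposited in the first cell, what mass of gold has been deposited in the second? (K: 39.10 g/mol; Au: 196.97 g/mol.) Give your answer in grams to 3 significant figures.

n(K) = 8.52 / 39.10 = 0.2179 mol
K⁺ + e⁻ → K, so n(e⁻) = 0.2179 mol
The cells are in series, so the same charge (and hence the same n(e⁻) = 0.2179 mol) passes through both.
Au³⁺ + 3e⁻ → Au, so n(Au) = 0.2179 / 3 = 0.07263 mol
m(Au) = 0.07263 × 196.97 = 14.3 g

14.3 g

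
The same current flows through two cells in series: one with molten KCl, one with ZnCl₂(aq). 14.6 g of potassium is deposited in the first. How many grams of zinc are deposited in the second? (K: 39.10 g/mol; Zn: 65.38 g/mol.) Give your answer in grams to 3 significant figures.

n(K) = 14.6 / 39.10 = 0.3734 mol
K⁺ + e⁻ → K, so n(e⁻) = 0.3734 mol
Same current for the same time ⇒ same n(e⁻) = 0.3734 mol in both cells.
Zn²⁺ + 2e⁻ → Zn, so n(Zn) = 0.3734 / 2 = 0.1867 mol
m(Zn) = 0.1867 × 65.38 = 12.2 g

12.2 g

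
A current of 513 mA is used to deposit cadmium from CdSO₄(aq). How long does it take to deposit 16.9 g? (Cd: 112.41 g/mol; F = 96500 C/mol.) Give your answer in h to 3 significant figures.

15.7 h

n(Cd) = 16.9 / 112.41 = 0.1503 mol
Cd²⁺ + 2e⁻ → Cd, so n(e⁻) = 2 × 0.1503 = 0.3006 mol
Q = 0.3006 × 96500 = 29010 C
t = Q / I = 29010 / 0.513 = 56550 s = 15.7 h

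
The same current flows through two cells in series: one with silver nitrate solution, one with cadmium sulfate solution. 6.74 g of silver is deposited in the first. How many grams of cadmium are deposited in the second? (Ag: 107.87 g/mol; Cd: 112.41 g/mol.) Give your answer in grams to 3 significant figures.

3.51 g

n(Ag) = 6.74 / 107.87 = 0.06248 mol
Ag⁺ + e⁻ → Ag, so n(e⁻) = 0.06248 mol
The cells are in series, so the same charge (and hence the same n(e⁻) = 0.06248 mol) passes through both.
Cd²⁺ + 2e⁻ → Cd, so n(Cd) = 0.06248 / 2 = 0.03124 mol
m(Cd) = 0.03124 × 112.41 = 3.51 g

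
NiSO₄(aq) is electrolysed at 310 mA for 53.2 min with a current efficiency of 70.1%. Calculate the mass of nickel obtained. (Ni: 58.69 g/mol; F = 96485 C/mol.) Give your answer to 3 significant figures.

Q = 0.310 × 3192 = 989.5 C
n(e⁻) = 989.5 / 96485 = 0.01026 mol
Ni²⁺ + 2e⁻ → Ni, so theoretical m(Ni) = 0.005130 × 58.69 = 0.3011 g
Actual mass = 70.1% × 0.3011 = 0.211 g

0.211 g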